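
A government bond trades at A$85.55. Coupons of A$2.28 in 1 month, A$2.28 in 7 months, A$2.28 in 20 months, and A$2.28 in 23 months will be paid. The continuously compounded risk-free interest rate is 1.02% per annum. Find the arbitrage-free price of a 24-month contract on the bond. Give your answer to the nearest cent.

A$78.11

PV(coupons) I = 2.28·e^(−0.0102·1/12) + 2.28·e^(−0.0102·7/12) + 2.28·e^(−0.0102·20/12) + 2.28·e^(−0.0102·23/12)
I = 2.2781 + 2.2665 + 2.2416 + 2.2359 = 9.0221
F = (S − I)·e^(rT) = (85.55 − 9.0221) · e^(0.0102·24/12)
= 76.5279 · e^0.020400 = 76.5279 × 1.020610 = A$78.11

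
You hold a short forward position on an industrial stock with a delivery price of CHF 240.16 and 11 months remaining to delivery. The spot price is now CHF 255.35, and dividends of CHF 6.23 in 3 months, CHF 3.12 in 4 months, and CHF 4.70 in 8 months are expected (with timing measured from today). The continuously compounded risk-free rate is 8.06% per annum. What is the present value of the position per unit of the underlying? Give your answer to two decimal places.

PV(remaining dividends) I = 6.23·e^(−0.0806·3/12) + 3.12·e^(−0.0806·4/12) + 4.70·e^(−0.0806·8/12) = 13.5971
Current forward F = (S − I)·e^(rT) = (255.35 − 13.5971)·e^(0.0806·11/12) = 241.7529 × 1.076681 = 260.2908
Value (long) = (F − K)·e^(−rT) = (260.2908 − 240.16) × 0.928780 = 18.6971
Short position value = −(long value) = -CHF 18.70

-CHF 18.70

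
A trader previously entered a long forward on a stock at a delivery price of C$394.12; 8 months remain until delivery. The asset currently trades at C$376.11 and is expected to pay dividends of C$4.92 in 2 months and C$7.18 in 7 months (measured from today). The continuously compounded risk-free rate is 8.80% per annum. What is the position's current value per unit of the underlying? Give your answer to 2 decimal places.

PV(remaining dividends) I = 4.92·e^(−0.0880·2/12) + 7.18·e^(−0.0880·7/12) = 11.6691
Current forward F = (S − I)·e^(rT) = (376.11 − 11.6691)·e^(0.0880·8/12) = 364.4409 × 1.060422 = 386.4611
Value (long) = (F − K)·e^(−rT) = (386.4611 − 394.12) × 0.943021 = -7.2225
Value = -C$7.22

-C$7.22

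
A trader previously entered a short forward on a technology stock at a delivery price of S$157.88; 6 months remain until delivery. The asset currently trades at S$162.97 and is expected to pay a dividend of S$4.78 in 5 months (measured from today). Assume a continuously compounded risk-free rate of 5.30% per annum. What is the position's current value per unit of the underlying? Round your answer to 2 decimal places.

-S$4.54

PV(remaining dividends) I = 4.78·e^(−0.0530·5/12) = 4.6756
Current forward F = (S − I)·e^(rT) = (162.97 − 4.6756)·e^(0.0530·6/12) = 158.2944 × 1.026854 = 162.5452
Value (long) = (F − K)·e^(−rT) = (162.5452 − 157.88) × 0.973848 = 4.5432
Short position value = −(long value) = -S$4.54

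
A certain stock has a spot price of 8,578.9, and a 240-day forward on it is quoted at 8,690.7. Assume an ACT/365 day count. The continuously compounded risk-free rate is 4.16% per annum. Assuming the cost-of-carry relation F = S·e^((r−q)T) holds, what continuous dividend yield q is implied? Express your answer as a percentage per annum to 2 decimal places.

From F = S·e^((r−q)T): (r − q) = ln(F/S)/T
ln(8690.7/8578.9) = ln(1.013032) = 0.012948
(r − q) = 0.012948 / (240/365) = 0.019692
q = r − ln(F/S)/T = 0.0416 − 0.019692 = 0.021908
q = 2.19%

2.19%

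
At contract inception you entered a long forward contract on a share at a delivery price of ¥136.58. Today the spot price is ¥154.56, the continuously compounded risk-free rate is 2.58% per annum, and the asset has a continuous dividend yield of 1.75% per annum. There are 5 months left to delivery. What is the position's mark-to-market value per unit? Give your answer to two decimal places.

Current fair forward for the remaining 5 months: F = S·e^((r − q)·T), (r − q) = 0.0258 − 0.0175 = 0.0083
F = 154.56 · e^(0.0083 × 5/12) = 154.56 × 1.003464 = 155.0954
Value of long forward = (F − K)·e^(−rT) = (155.0954 − 136.58) · e^(−0.0258·5/12)
= 18.5154 × 0.989308 = 18.32

¥18.32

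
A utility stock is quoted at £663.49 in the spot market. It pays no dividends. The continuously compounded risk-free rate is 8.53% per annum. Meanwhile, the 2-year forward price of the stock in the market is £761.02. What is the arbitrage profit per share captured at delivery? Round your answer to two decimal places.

£25.89 per share

Fair forward: F* = S·e^(carry·T), with carry = r = 0.0853
F* = 663.49 · e^(0.0853 × 2) = 663.49 · e^0.170600 = 663.49 × 1.186016 = £786.9098
Market £761.02 < fair £786.9098: forward underpriced → reverse cash-and-carry (short spot, go long the forward).
At maturity, profit = |F_mkt − F*| = |761.02 − 786.9098| = £25.89 per share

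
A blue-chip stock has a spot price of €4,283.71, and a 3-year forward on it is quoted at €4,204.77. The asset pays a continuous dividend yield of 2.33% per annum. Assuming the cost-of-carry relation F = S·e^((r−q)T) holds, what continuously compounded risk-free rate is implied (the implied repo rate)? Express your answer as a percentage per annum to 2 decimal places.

From F = S·e^((r−q)T): (r − q) = ln(F/S)/T
ln(4204.77/4283.71) = ln(0.981572) = -0.018600
(r − q) = -0.018600 / (3) = -0.006200
r = ln(F/S)/T + q = -0.006200 + 0.0233 = 0.017100
r = 1.71%

1.71%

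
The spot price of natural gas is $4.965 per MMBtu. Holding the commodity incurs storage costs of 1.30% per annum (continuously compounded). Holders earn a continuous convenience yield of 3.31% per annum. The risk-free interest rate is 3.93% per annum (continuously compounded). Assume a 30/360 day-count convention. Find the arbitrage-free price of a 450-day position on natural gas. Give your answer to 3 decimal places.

Net carry = r + u − y = 0.0393 + 0.0130 − 0.0331 = 0.0192
F = S·e^((r+u−y)T) = 4.965 · e^(0.0192 × 450/360) = 4.965 · e^0.024000
= 4.965 × 1.024290 = $5.086 per MMBtu

$5.086 per MMBtu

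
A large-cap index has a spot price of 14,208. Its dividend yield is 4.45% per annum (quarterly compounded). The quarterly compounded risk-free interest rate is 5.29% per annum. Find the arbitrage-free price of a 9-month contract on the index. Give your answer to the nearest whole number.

F = S · (1+r/4)^(4T) / (1+q/4)^(4T)
= 14208 × 1.040202 / 1.033748 = 14208 × 1.006243
F = 14,297

14,297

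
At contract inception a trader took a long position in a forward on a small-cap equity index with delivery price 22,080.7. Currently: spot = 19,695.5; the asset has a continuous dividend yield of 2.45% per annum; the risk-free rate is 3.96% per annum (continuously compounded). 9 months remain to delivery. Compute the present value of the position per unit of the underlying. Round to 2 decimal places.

-2097.65

Current fair forward for the remaining 9 months: F = S·e^((r − q)·T), (r − q) = 0.0396 − 0.0245 = 0.0151
F = 19695.5 · e^(0.0151 × 9/12) = 19695.5 × 1.01138937 = 19919.8193
Value of long forward = (F − K)·e^(−rT) = (19919.8193 − 22080.7) · e^(−0.0396·9/12)
= -2160.8807 × 0.97073671 = -2097.65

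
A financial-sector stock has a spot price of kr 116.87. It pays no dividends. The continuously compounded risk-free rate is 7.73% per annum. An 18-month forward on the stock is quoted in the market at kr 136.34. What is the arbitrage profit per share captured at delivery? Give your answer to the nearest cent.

Fair forward: F* = S·e^(carry·T), with carry = r = 0.0773
F* = 116.87 · e^(0.0773 × 18/12) = 116.87 · e^0.115950 = 116.87 × 1.122940 = kr 131.2380
Market kr 136.34 > fair kr 131.2380: forward overpriced → cash-and-carry (buy spot, short the forward).
At maturity, profit = |F_mkt − F*| = |136.34 − 131.2380| = kr 5.10 per share

kr 5.10 per share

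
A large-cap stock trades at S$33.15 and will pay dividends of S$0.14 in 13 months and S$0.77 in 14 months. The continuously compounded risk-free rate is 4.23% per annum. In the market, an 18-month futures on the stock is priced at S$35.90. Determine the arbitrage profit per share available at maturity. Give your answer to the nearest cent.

S$1.50 per share

PV(dividends) I = 0.14·e^(−0.0423·13/12) + 0.77·e^(−0.0423·14/12) = 0.8667
Fair futures F* = (S − I)·e^(rT) = (33.15 − 0.8667)·e^0.063450 = 32.2833 × 1.065506 = 34.3980
Market S$35.90 > fair 34.3980: forward overpriced → cash-and-carry (borrow at r, buy the stock and collect the dividends, short the forward).
Profit at T = |F_mkt − F*| = |35.90 − 34.3980| = S$1.50 per share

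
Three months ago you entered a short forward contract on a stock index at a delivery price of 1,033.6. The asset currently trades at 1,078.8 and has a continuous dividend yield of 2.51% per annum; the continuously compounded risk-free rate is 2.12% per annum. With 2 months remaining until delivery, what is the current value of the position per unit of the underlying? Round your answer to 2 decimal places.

-44.34

Current fair forward for the remaining 2 months: F = S·e^((r − q)·T), (r − q) = 0.0212 − 0.0251 = -0.0039
F = 1078.8 · e^(-0.0039 × 2/12) = 1078.8 × 0.99935021 = 1078.0990
Value of long forward = (F − K)·e^(−rT) = (1078.0990 − 1033.6) · e^(−0.0212·2/12)
= 44.4990 × 0.99647290 = 44.34
Short position value = −(long value) = -44.34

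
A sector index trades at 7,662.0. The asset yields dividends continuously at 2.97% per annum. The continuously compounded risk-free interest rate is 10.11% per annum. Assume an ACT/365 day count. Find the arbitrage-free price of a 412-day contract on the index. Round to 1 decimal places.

8,305.1

F = S·e^((r − q)T) = 7662.0 · e^((0.1011 − 0.0297) × 412/365)
= 7662.0 · e^0.080594 = 7662.0 × 1.083931
F = 8,305.1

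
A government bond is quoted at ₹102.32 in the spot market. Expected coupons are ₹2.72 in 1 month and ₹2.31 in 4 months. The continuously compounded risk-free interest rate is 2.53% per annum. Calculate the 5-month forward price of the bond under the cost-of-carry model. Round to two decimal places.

₹98.35

PV(coupons) I = 2.72·e^(−0.0253·1/12) + 2.31·e^(−0.0253·4/12)
I = 2.7143 + 2.2906 = 5.0049
F = (S − I)·e^(rT) = (102.32 − 5.0049) · e^(0.0253·5/12)
= 97.3151 · e^0.010542 = 97.3151 × 1.010598 = ₹98.35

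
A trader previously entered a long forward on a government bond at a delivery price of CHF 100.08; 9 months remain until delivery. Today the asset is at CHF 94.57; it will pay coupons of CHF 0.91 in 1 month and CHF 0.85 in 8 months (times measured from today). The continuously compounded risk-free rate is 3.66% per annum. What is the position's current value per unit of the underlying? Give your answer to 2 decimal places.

PV(remaining coupons) I = 0.91·e^(−0.0366·1/12) + 0.85·e^(−0.0366·8/12) = 1.7367
Current forward F = (S − I)·e^(rT) = (94.57 − 1.7367)·e^(0.0366·9/12) = 92.8333 × 1.027830 = 95.4169
Value (long) = (F − K)·e^(−rT) = (95.4169 − 100.08) × 0.972923 = -4.5368
Value = -CHF 4.54

-CHF 4.54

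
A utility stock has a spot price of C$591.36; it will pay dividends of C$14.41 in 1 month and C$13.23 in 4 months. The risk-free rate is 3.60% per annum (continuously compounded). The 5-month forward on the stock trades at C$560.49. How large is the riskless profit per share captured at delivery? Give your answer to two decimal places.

C$11.95 per share

PV(dividends) I = 14.41·e^(−0.0360·1/12) + 13.23·e^(−0.0360·4/12) = 27.4390
Fair forward F* = (S − I)·e^(rT) = (591.36 − 27.4390)·e^0.015000 = 563.9210 × 1.015113 = 572.4435
Market C$560.49 < fair 572.4435: forward underpriced → reverse cash-and-carry (short the stock, invest proceeds at r, pay the dividends, go long the forward).
Profit at T = |F_mkt − F*| = |560.49 − 572.4435| = C$11.95 per share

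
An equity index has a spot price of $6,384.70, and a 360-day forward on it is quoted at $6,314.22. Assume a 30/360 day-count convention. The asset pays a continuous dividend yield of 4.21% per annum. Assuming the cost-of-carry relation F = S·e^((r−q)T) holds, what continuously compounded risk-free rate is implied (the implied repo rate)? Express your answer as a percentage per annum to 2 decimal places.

From F = S·e^((r−q)T): (r − q) = ln(F/S)/T
ln(6314.22/6384.70) = ln(0.988961) = -0.011100
(r − q) = -0.011100 / (360/360) = -0.011100
r = ln(F/S)/T + q = -0.011100 + 0.0421 = 0.031000
r = 3.10%

3.10%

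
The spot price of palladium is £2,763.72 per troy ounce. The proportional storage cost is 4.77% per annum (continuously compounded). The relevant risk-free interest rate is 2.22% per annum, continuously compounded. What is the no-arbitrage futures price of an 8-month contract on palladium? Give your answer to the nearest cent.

Net carry = r + u − y = 0.0222 + 0.0477 − 0.0000 = 0.0699
F = S·e^((r+u−y)T) = 2763.72 · e^(0.0699 × 8/12) = 2763.72 · e^0.04660000
= 2763.72 × 1.04770284 = £2,895.56 per troy ounce

£2,895.56 per troy ounce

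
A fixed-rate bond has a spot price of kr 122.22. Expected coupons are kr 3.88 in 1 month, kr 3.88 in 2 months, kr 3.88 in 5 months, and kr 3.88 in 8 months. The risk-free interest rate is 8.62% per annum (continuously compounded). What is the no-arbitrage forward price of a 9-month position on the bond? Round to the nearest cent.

PV(coupons) I = 3.88·e^(−0.0862·1/12) + 3.88·e^(−0.0862·2/12) + 3.88·e^(−0.0862·5/12) + 3.88·e^(−0.0862·8/12)
I = 3.8522 + 3.8247 + 3.7431 + 3.6633 = 15.0833
F = (S − I)·e^(rT) = (122.22 − 15.0833) · e^(0.0862·9/12)
= 107.1367 · e^0.064650 = 107.1367 × 1.066786 = kr 114.29

kr 114.29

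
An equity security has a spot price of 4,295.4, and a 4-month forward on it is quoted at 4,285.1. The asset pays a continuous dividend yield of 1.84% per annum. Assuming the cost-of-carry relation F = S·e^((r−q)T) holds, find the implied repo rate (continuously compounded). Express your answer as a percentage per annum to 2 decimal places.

From F = S·e^((r−q)T): (r − q) = ln(F/S)/T
ln(4285.1/4295.4) = ln(0.997602) = -0.002401
(r − q) = -0.002401 / (4/12) = -0.007203
r = ln(F/S)/T + q = -0.007203 + 0.0184 = 0.011197
r = 1.12%

1.12%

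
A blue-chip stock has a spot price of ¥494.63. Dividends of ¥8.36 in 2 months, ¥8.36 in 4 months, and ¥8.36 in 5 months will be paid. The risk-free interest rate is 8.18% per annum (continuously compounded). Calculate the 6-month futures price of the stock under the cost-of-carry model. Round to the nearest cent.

PV(dividends) I = 8.36·e^(−0.0818·2/12) + 8.36·e^(−0.0818·4/12) + 8.36·e^(−0.0818·5/12)
I = 8.2468 + 8.1351 + 8.0799 = 24.4618
F = (S − I)·e^(rT) = (494.63 − 24.4618) · e^(0.0818·6/12)
= 470.1682 · e^0.040900 = 470.1682 × 1.041748 = ¥489.80

¥489.80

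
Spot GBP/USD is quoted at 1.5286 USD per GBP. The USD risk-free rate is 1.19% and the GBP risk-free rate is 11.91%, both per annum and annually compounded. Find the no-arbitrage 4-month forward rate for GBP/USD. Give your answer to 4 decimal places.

1.4781

By covered interest parity, F = S · (1+r_USD)^T / (1+r_GBP)^T
= 1.5286 × 1.003951 / 1.038221 = 1.5286 × 0.966992
F = 1.4781 USD per GBP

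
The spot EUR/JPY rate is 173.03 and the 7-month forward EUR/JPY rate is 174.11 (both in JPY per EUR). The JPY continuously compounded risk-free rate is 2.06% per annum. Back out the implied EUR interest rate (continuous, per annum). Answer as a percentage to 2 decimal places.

F = S·e^((r_JPY − r_EUR)T) ⇒ r_EUR = r_JPY − ln(F/S)/T
ln(174.11/173.03) = 0.006222; /(7/12) = 0.010666
r_EUR = 0.0206 − 0.010666 = 0.009934
r_EUR = 0.99%

0.99%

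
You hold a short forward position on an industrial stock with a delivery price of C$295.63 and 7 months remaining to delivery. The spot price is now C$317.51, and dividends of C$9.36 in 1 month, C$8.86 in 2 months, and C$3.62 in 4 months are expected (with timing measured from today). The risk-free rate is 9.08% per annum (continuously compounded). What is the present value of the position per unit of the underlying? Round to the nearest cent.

PV(remaining dividends) I = 9.36·e^(−0.0908·1/12) + 8.86·e^(−0.0908·2/12) + 3.62·e^(−0.0908·4/12) = 21.5284
Current forward F = (S − I)·e^(rT) = (317.51 − 21.5284)·e^(0.0908·7/12) = 295.9816 × 1.054394 = 312.0812
Value (long) = (F − K)·e^(−rT) = (312.0812 − 295.63) × 0.948412 = 15.6025
Short position value = −(long value) = -C$15.60

-C$15.60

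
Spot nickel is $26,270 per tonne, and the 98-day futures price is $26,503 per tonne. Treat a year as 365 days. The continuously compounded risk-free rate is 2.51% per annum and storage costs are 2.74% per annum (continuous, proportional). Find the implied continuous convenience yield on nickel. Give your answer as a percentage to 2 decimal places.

1.96%

F = S·e^((r+u−y)T) ⇒ (r+u−y) = ln(F/S)/T
ln(26503/26270) = 0.008830; /T ⇒ 0.032887
y = r + u − ln(F/S)/T = 0.0251 + 0.0274 − 0.032887 = 0.019613
y = 1.96%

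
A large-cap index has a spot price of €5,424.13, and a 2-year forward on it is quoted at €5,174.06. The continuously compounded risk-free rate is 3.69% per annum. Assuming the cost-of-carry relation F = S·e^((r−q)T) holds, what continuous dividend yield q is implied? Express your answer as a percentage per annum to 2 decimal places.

From F = S·e^((r−q)T): (r − q) = ln(F/S)/T
ln(5174.06/5424.13) = ln(0.953897) = -0.047200
(r − q) = -0.047200 / (2) = -0.023600
q = r − ln(F/S)/T = 0.0369 + 0.023600 = 0.060500
q = 6.05%

6.05%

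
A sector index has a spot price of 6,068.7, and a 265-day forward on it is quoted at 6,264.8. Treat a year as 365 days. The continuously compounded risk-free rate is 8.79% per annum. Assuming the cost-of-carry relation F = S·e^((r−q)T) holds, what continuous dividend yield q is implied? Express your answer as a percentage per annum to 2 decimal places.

4.41%

From F = S·e^((r−q)T): (r − q) = ln(F/S)/T
ln(6264.8/6068.7) = ln(1.032313) = 0.031802
(r − q) = 0.031802 / (265/365) = 0.043803
q = r − ln(F/S)/T = 0.0879 − 0.043803 = 0.044097
q = 4.41%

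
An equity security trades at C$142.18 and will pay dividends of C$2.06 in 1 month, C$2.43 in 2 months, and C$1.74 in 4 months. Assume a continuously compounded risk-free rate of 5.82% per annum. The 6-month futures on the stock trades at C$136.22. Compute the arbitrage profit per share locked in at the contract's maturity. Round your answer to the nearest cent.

PV(dividends) I = 2.06·e^(−0.0582·1/12) + 2.43·e^(−0.0582·2/12) + 1.74·e^(−0.0582·4/12) = 6.1631
Fair futures F* = (S − I)·e^(rT) = (142.18 − 6.1631)·e^0.029100 = 136.0169 × 1.029528 = 140.0332
Market C$136.22 < fair 140.0332: forward underpriced → reverse cash-and-carry (short the stock, invest proceeds at r, pay the dividends, go long the forward).
Profit at T = |F_mkt − F*| = |136.22 − 140.0332| = C$3.81 per share

C$3.81 per share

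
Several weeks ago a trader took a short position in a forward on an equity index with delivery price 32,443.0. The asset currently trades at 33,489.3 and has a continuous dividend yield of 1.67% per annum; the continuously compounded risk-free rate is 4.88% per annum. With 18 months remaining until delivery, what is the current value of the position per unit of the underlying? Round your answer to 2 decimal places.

-2507.80

Current fair forward for the remaining 18 months: F = S·e^((r − q)·T), (r − q) = 0.0488 − 0.0167 = 0.0321
F = 33489.3 · e^(0.0321 × 18/12) = 33489.3 × 1.04932804 = 35141.2615
Value of long forward = (F − K)·e^(−rT) = (35141.2615 − 32443.0) · e^(−0.0488·18/12)
= 2698.2615 × 0.92941493 = 2507.80
Short position value = −(long value) = -2507.80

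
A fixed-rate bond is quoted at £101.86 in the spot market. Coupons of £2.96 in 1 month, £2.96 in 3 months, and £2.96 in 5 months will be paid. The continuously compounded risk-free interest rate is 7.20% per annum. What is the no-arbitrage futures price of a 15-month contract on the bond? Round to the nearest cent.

£101.91

PV(coupons) I = 2.96·e^(−0.0720·1/12) + 2.96·e^(−0.0720·3/12) + 2.96·e^(−0.0720·5/12)
I = 2.9423 + 2.9072 + 2.8725 = 8.7220
F = (S − I)·e^(rT) = (101.86 − 8.7220) · e^(0.0720·15/12)
= 93.1380 · e^0.090000 = 93.1380 × 1.094174 = £101.91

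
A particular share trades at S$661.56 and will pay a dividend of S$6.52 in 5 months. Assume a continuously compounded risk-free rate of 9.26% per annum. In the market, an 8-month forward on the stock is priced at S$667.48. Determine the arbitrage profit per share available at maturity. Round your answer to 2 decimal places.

PV(dividends) I = 6.52·e^(−0.0926·5/12) = 6.2732
Fair forward F* = (S − I)·e^(rT) = (661.56 − 6.2732)·e^0.061733 = 655.2868 × 1.063678 = 697.0142
Market S$667.48 < fair 697.0142: forward underpriced → reverse cash-and-carry (short the stock, invest proceeds at r, pay the dividends, go long the forward).
Profit at T = |F_mkt − F*| = |667.48 − 697.0142| = S$29.53 per share

S$29.53 per share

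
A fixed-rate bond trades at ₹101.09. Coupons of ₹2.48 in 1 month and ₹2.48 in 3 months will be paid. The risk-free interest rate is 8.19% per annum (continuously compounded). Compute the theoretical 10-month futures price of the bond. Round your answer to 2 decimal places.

₹102.99

PV(coupons) I = 2.48·e^(−0.0819·1/12) + 2.48·e^(−0.0819·3/12)
I = 2.4631 + 2.4297 = 4.8928
F = (S − I)·e^(rT) = (101.09 − 4.8928) · e^(0.0819·10/12)
= 96.1972 · e^0.068250 = 96.1972 × 1.070633 = ₹102.99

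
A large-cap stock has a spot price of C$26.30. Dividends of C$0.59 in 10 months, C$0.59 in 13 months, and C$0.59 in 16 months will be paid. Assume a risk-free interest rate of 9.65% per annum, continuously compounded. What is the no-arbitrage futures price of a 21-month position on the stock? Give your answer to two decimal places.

C$29.25

PV(dividends) I = 0.59·e^(−0.0965·10/12) + 0.59·e^(−0.0965·13/12) + 0.59·e^(−0.0965·16/12)
I = 0.5444 + 0.5314 + 0.5188 = 1.5946
F = (S − I)·e^(rT) = (26.30 − 1.5946) · e^(0.0965·21/12)
= 24.7054 · e^0.168875 = 24.7054 × 1.183972 = C$29.25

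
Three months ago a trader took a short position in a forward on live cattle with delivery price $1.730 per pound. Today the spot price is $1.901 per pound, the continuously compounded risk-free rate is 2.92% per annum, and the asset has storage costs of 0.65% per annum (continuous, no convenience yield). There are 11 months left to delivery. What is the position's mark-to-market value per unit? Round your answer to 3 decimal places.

-$0.228 per pound

Current fair forward for the remaining 11 months: F = S·e^((r + u)·T), (r + u) = 0.0292 + 0.0065 = 0.0357
F = 1.901 · e^(0.0357 × 11/12) = 1.901 × 1.033266 = 1.9642
Value of long forward = (F − K)·e^(−rT) = (1.9642 − 1.730) · e^(−0.0292·11/12)
= 0.2342 × 0.973588 = 0.228
Short position value = −(long value) = -$0.228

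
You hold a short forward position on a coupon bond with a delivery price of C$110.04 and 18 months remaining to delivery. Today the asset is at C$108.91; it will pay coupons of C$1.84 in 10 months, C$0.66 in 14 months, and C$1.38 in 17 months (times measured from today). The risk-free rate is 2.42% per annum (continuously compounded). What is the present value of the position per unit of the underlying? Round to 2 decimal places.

C$0.99

PV(remaining coupons) I = 1.84·e^(−0.0242·10/12) + 0.66·e^(−0.0242·14/12) + 1.38·e^(−0.0242·17/12) = 3.7784
Current forward F = (S − I)·e^(rT) = (108.91 − 3.7784)·e^(0.0242·18/12) = 105.1316 × 1.036967 = 109.0180
Value (long) = (F − K)·e^(−rT) = (109.0180 − 110.04) × 0.964351 = -0.9856
Short position value = −(long value) = C$0.99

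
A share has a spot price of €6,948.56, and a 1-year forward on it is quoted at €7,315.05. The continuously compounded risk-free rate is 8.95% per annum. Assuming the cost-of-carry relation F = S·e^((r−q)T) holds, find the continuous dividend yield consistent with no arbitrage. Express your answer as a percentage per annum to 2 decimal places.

3.81%

From F = S·e^((r−q)T): (r − q) = ln(F/S)/T
ln(7315.05/6948.56) = ln(1.052743) = 0.051399
(r − q) = 0.051399 / (1) = 0.051399
q = r − ln(F/S)/T = 0.0895 − 0.051399 = 0.038101
q = 3.81%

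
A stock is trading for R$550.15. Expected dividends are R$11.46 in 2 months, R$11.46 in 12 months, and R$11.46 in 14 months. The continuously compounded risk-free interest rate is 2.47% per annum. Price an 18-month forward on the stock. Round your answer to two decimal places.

R$535.91

PV(dividends) I = 11.46·e^(−0.0247·2/12) + 11.46·e^(−0.0247·12/12) + 11.46·e^(−0.0247·14/12)
I = 11.4129 + 11.1804 + 11.1345 = 33.7278
F = (S − I)·e^(rT) = (550.15 − 33.7278) · e^(0.0247·18/12)
= 516.4222 · e^0.037050 = 516.4222 × 1.037745 = R$535.91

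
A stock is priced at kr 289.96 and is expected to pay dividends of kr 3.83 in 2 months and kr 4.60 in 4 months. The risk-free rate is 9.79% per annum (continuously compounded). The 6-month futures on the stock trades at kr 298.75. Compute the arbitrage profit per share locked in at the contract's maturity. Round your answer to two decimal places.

PV(dividends) I = 3.83·e^(−0.0979·2/12) + 4.60·e^(−0.0979·4/12) = 8.2203
Fair futures F* = (S − I)·e^(rT) = (289.96 − 8.2203)·e^0.048950 = 281.7397 × 1.050168 = 295.8740
Market kr 298.75 > fair 295.8740: forward overpriced → cash-and-carry (borrow at r, buy the stock and collect the dividends, short the forward).
Profit at T = |F_mkt − F*| = |298.75 − 295.8740| = kr 2.88 per share

kr 2.88 per share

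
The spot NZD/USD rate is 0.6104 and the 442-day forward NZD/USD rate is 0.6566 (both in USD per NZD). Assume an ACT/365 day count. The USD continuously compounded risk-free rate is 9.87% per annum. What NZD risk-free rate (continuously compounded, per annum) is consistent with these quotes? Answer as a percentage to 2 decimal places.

3.84%

F = S·e^((r_USD − r_NZD)T) ⇒ r_NZD = r_USD − ln(F/S)/T
ln(0.6566/0.6104) = 0.072961; /(442/365) = 0.060251
r_NZD = 0.0987 − 0.060251 = 0.038449
r_NZD = 3.84%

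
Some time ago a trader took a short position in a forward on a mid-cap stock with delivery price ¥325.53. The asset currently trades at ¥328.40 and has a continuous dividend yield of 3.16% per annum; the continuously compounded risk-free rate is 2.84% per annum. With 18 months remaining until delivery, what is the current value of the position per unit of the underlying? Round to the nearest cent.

Current fair forward for the remaining 18 months: F = S·e^((r − q)·T), (r − q) = 0.0284 − 0.0316 = -0.0032
F = 328.40 · e^(-0.0032 × 18/12) = 328.40 × 0.995212 = 326.8276
Value of long forward = (F − K)·e^(−rT) = (326.8276 − 325.53) · e^(−0.0284·18/12)
= 1.2976 × 0.958295 = 1.24
Short position value = −(long value) = -¥1.24

-¥1.24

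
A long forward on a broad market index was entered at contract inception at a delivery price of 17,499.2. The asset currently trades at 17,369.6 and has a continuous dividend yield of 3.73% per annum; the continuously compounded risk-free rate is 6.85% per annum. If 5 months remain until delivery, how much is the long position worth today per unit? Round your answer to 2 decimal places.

Current fair forward for the remaining 5 months: F = S·e^((r − q)·T), (r − q) = 0.0685 − 0.0373 = 0.0312
F = 17369.6 · e^(0.0312 × 5/12) = 17369.6 × 1.01308487 = 17596.8790
Value of long forward = (F − K)·e^(−rT) = (17596.8790 − 17499.2) · e^(−0.0685·5/12)
= 97.6790 × 0.97186180 = 94.93

94.93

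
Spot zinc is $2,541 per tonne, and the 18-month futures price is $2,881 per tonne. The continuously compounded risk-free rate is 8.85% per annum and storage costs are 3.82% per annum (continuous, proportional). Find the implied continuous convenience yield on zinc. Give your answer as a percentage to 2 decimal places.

4.30%

F = S·e^((r+u−y)T) ⇒ (r+u−y) = ln(F/S)/T
ln(2881/2541) = 0.125580; /T ⇒ 0.083720
y = r + u − ln(F/S)/T = 0.0885 + 0.0382 − 0.083720 = 0.042980
y = 4.30%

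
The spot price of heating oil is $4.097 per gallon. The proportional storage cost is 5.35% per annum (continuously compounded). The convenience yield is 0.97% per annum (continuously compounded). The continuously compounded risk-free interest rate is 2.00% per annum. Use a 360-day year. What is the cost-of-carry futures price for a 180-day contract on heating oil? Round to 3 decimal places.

Net carry = r + u − y = 0.0200 + 0.0535 − 0.0097 = 0.0638
F = S·e^((r+u−y)T) = 4.097 · e^(0.0638 × 180/360) = 4.097 · e^0.031900
= 4.097 × 1.032414 = $4.230 per gallon

$4.230 per gallon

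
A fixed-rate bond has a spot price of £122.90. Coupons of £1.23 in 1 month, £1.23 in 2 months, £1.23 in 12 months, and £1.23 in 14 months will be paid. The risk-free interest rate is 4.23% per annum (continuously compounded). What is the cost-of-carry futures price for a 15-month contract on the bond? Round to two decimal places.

PV(coupons) I = 1.23·e^(−0.0423·1/12) + 1.23·e^(−0.0423·2/12) + 1.23·e^(−0.0423·12/12) + 1.23·e^(−0.0423·14/12)
I = 1.2257 + 1.2214 + 1.1791 + 1.1708 = 4.7970
F = (S − I)·e^(rT) = (122.90 − 4.7970) · e^(0.0423·15/12)
= 118.1030 · e^0.052875 = 118.1030 × 1.054298 = £124.52

£124.52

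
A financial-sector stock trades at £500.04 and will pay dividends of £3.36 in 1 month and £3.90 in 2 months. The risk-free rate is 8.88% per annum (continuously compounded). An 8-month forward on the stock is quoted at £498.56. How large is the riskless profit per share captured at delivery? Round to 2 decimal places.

£24.36 per share

PV(dividends) I = 3.36·e^(−0.0888·1/12) + 3.90·e^(−0.0888·2/12) = 7.1779
Fair forward F* = (S − I)·e^(rT) = (500.04 − 7.1779)·e^0.059200 = 492.8621 × 1.060987 = 522.9203
Market £498.56 < fair 522.9203: forward underpriced → reverse cash-and-carry (short the stock, invest proceeds at r, pay the dividends, go long the forward).
Profit at T = |F_mkt − F*| = |498.56 − 522.9203| = £24.36 per share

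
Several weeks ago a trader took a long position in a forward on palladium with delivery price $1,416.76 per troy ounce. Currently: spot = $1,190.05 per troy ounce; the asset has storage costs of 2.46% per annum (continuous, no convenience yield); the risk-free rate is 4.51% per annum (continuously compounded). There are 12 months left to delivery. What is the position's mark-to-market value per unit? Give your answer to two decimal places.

-$134.60 per troy ounce

Current fair forward for the remaining 12 months: F = S·e^((r + u)·T), (r + u) = 0.0451 + 0.0246 = 0.0697
F = 1190.05 · e^(0.0697 × 12/12) = 1190.05 × 1.07218648 = 1275.9555
Value of long forward = (F − K)·e^(−rT) = (1275.9555 − 1416.76) · e^(−0.0451·12/12)
= -140.8045 × 0.95590189 = -134.60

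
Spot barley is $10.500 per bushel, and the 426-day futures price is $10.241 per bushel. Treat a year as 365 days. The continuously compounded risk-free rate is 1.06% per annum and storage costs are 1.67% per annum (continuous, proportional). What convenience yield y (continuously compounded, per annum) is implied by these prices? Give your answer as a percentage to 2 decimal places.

4.87%

F = S·e^((r+u−y)T) ⇒ (r+u−y) = ln(F/S)/T
ln(10.241/10.500) = -0.024976; /T ⇒ -0.021400
y = r + u − ln(F/S)/T = 0.0106 + 0.0167 + 0.021400 = 0.048700
y = 4.87%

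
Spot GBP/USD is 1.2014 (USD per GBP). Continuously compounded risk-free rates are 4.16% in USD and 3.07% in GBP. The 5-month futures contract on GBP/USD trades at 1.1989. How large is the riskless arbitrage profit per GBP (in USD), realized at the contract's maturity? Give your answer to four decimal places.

Fair futures: F* = S·e^(carry·T), with carry = (r_USD − r_GBP) = 0.0416 − 0.0307 = 0.0109
F* = 1.2014 · e^(0.0109 × 5/12) = 1.2014 · e^0.004542 = 1.2014 × 1.004552 = 1.2069
Market 1.1989 < fair 1.2069: forward underpriced → reverse cash-and-carry (short spot, go long the forward).
At maturity, profit = |F_mkt − F*| = |1.1989 − 1.2069| = 0.0080 per GBP (in USD)

0.0080 per GBP (in USD)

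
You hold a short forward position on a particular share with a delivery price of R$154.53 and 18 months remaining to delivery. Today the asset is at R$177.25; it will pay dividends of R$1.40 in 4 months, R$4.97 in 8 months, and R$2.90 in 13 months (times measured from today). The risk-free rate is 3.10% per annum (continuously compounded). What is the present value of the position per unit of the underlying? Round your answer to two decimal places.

-R$20.68

PV(remaining dividends) I = 1.40·e^(−0.0310·4/12) + 4.97·e^(−0.0310·8/12) + 2.90·e^(−0.0310·13/12) = 9.0582
Current forward F = (S − I)·e^(rT) = (177.25 − 9.0582)·e^(0.0310·18/12) = 168.1918 × 1.047598 = 176.1974
Value (long) = (F − K)·e^(−rT) = (176.1974 − 154.53) × 0.954565 = 20.6829
Short position value = −(long value) = -R$20.68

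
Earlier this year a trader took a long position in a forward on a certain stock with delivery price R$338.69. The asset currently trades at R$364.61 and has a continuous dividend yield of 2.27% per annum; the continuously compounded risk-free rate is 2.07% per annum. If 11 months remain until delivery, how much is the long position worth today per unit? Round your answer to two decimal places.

R$24.78

Current fair forward for the remaining 11 months: F = S·e^((r − q)·T), (r − q) = 0.0207 − 0.0227 = -0.0020
F = 364.61 · e^(-0.0020 × 11/12) = 364.61 × 0.998168 = 363.9420
Value of long forward = (F − K)·e^(−rT) = (363.9420 − 338.69) · e^(−0.0207·11/12)
= 25.2520 × 0.981204 = 24.78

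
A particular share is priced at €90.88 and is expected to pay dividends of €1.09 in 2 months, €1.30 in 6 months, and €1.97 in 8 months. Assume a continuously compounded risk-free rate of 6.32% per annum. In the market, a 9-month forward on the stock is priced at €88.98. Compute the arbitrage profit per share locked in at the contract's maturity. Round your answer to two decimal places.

PV(dividends) I = 1.09·e^(−0.0632·2/12) + 1.30·e^(−0.0632·6/12) + 1.97·e^(−0.0632·8/12) = 4.2269
Fair forward F* = (S − I)·e^(rT) = (90.88 − 4.2269)·e^0.047400 = 86.6531 × 1.048541 = 90.8593
Market €88.98 < fair 90.8593: forward underpriced → reverse cash-and-carry (short the stock, invest proceeds at r, pay the dividends, go long the forward).
Profit at T = |F_mkt − F*| = |88.98 − 90.8593| = €1.88 per share

€1.88 per share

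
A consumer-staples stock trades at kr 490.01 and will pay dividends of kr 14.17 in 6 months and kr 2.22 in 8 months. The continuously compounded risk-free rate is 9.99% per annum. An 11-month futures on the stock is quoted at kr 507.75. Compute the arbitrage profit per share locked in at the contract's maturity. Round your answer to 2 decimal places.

kr 12.20 per share

PV(dividends) I = 14.17·e^(−0.0999·6/12) + 2.22·e^(−0.0999·8/12) = 15.5566
Fair futures F* = (S − I)·e^(rT) = (490.01 − 15.5566)·e^0.091575 = 474.4534 × 1.095899 = 519.9530
Market kr 507.75 < fair 519.9530: forward underpriced → reverse cash-and-carry (short the stock, invest proceeds at r, pay the dividends, go long the forward).
Profit at T = |F_mkt − F*| = |507.75 − 519.9530| = kr 12.20 per share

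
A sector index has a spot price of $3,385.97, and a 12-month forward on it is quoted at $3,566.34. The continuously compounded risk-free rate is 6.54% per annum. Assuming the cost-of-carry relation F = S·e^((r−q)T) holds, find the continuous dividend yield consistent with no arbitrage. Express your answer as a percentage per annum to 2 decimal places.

From F = S·e^((r−q)T): (r − q) = ln(F/S)/T
ln(3566.34/3385.97) = ln(1.053270) = 0.051900
(r − q) = 0.051900 / (12/12) = 0.051900
q = r − ln(F/S)/T = 0.0654 − 0.051900 = 0.013500
q = 1.35%

1.35%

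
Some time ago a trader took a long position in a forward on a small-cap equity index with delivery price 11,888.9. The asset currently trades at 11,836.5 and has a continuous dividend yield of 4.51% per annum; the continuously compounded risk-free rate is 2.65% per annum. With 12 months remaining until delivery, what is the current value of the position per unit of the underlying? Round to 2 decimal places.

-263.45

Current fair forward for the remaining 12 months: F = S·e^((r − q)·T), (r − q) = 0.0265 − 0.0451 = -0.0186
F = 11836.5 · e^(-0.0186 × 12/12) = 11836.5 × 0.98157191 = 11618.3759
Value of long forward = (F − K)·e^(−rT) = (11618.3759 − 11888.9) · e^(−0.0265·12/12)
= -270.5241 × 0.97384804 = -263.45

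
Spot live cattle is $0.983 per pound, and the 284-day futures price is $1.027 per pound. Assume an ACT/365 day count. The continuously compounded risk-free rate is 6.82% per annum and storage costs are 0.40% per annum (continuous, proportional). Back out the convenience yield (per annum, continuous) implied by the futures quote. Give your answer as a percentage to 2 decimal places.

F = S·e^((r+u−y)T) ⇒ (r+u−y) = ln(F/S)/T
ln(1.027/0.983) = 0.043788; /T ⇒ 0.056277
y = r + u − ln(F/S)/T = 0.0682 + 0.0040 − 0.056277 = 0.015923
y = 1.59%

1.59%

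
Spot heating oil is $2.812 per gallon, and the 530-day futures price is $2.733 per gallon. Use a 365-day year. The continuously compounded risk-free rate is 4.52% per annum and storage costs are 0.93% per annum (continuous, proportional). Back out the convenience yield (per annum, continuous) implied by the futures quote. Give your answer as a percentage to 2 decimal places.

F = S·e^((r+u−y)T) ⇒ (r+u−y) = ln(F/S)/T
ln(2.733/2.812) = -0.028496; /T ⇒ -0.019625
y = r + u − ln(F/S)/T = 0.0452 + 0.0093 + 0.019625 = 0.074125
y = 7.41%

7.41%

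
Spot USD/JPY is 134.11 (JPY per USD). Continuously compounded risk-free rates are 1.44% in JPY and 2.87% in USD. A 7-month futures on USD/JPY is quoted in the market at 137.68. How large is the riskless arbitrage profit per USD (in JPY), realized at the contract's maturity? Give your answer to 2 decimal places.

4.68 per USD (in JPY)

Fair futures: F* = S·e^(carry·T), with carry = (r_JPY − r_USD) = 0.0144 − 0.0287 = -0.0143
F* = 134.11 · e^(-0.0143 × 7/12) = 134.11 · e^-0.008342 = 134.11 × 0.991693 = 132.9959
Market 137.68 > fair 132.9959: forward overpriced → cash-and-carry (buy spot, short the forward).
At maturity, profit = |F_mkt − F*| = |137.68 − 132.9959| = 4.68 per USD (in JPY)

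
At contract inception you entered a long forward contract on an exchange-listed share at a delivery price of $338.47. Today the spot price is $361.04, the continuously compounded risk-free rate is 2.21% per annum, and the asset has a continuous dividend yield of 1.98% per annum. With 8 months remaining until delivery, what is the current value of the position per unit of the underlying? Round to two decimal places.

$22.79

Current fair forward for the remaining 8 months: F = S·e^((r − q)·T), (r − q) = 0.0221 − 0.0198 = 0.0023
F = 361.04 · e^(0.0023 × 8/12) = 361.04 × 1.001535 = 361.5942
Value of long forward = (F − K)·e^(−rT) = (361.5942 − 338.47) · e^(−0.0221·8/12)
= 23.1242 × 0.985375 = 22.79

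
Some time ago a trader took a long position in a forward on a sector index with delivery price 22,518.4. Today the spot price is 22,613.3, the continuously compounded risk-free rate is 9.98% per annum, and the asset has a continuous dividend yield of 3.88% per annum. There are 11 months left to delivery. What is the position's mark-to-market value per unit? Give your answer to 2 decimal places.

Current fair forward for the remaining 11 months: F = S·e^((r − q)·T), (r − q) = 0.0998 − 0.0388 = 0.0610
F = 22613.3 · e^(0.0610 × 11/12) = 22613.3 × 1.05750955 = 23913.7807
Value of long forward = (F − K)·e^(−rT) = (23913.7807 − 22518.4) · e^(−0.0998·11/12)
= 1395.3807 × 0.91257653 = 1273.39

1273.39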